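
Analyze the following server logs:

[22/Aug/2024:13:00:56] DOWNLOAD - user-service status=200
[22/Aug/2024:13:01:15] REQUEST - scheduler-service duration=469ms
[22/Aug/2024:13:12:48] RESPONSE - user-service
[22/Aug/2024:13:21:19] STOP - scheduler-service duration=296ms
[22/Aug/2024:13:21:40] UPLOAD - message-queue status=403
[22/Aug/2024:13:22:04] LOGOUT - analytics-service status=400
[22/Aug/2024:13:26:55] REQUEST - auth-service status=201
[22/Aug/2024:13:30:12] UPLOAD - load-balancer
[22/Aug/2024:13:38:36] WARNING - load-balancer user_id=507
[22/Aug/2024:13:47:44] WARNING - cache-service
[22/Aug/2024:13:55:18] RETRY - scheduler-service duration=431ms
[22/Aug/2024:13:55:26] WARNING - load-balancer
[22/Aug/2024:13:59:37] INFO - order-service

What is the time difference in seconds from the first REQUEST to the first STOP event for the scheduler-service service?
1204

To find the time between events:

1. Locate the first REQUEST event for scheduler-service: 22/Aug/2024:13:01:15
2. Locate the first STOP event for scheduler-service: 22/Aug/2024:13:21:19
3. Calculate the difference: 22/Aug/2024:13:21:19 - 22/Aug/2024:13:01:15 = 1204 seconds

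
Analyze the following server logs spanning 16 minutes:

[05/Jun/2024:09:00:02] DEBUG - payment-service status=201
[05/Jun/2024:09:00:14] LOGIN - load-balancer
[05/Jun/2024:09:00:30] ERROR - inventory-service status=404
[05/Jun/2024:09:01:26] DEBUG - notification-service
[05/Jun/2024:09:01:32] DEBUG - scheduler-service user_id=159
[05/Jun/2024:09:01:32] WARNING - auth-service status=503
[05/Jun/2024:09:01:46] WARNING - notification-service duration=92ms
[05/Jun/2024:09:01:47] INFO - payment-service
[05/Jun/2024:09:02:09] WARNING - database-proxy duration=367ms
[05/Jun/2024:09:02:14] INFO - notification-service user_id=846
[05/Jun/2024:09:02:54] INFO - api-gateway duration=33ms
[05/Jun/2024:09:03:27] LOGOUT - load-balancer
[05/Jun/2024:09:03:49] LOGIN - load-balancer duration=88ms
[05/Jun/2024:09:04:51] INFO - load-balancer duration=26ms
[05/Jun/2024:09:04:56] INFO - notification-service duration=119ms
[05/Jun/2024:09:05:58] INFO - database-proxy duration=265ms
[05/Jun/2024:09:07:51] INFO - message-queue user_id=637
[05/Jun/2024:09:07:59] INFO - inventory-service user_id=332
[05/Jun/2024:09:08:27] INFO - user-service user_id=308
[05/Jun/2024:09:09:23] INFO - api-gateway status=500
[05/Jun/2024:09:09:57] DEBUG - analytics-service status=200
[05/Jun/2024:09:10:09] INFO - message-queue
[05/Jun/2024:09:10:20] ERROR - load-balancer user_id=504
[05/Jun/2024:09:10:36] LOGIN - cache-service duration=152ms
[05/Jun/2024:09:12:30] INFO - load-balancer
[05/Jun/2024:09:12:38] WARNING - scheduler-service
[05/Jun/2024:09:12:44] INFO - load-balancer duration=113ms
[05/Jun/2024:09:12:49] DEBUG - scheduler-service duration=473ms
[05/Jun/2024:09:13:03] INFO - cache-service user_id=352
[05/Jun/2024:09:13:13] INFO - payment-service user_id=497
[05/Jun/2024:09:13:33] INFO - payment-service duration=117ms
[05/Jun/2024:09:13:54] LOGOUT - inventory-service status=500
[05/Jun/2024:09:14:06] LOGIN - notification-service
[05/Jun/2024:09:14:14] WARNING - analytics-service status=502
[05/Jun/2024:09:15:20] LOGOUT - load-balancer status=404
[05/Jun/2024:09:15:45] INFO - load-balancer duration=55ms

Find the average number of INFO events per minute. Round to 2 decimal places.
1.06

To calculate the rate:

1. Count total INFO events: 17
2. Total time period: 16 minutes
3. Rate = 17 / 16 = 1.06 events per minute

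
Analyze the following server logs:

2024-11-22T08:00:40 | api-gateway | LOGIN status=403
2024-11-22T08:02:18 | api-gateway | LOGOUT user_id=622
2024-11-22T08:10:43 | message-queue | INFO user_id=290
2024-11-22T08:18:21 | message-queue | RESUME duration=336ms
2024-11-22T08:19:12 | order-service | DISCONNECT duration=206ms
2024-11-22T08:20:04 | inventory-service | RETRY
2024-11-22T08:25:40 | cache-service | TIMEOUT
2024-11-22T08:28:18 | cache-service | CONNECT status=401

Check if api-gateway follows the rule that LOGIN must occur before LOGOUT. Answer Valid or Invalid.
Valid

To validate ordering:

1. Required order: LOGIN → LOGOUT
2. Rule: LOGIN must occur before LOGOUT
3. Check actual order of events for api-gateway
4. Result: Valid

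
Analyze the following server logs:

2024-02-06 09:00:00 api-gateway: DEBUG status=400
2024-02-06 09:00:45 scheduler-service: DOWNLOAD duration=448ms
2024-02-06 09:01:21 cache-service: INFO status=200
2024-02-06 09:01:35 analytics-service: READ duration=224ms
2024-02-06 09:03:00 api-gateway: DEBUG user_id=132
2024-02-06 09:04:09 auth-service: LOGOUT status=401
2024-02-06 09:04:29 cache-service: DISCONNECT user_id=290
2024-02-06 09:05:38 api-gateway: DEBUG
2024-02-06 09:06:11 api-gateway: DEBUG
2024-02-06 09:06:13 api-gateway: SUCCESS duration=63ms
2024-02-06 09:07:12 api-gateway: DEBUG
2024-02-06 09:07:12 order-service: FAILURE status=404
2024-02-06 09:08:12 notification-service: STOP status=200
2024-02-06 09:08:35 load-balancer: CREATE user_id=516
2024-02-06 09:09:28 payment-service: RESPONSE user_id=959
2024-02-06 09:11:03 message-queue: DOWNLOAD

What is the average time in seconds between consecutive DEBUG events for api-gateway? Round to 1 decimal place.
108.0

To calculate average interval:

1. Find all DEBUG events for api-gateway in order
2. Calculate time gaps between consecutive events
3. Compute mean of gaps: 432 / 4 = 108.0 seconds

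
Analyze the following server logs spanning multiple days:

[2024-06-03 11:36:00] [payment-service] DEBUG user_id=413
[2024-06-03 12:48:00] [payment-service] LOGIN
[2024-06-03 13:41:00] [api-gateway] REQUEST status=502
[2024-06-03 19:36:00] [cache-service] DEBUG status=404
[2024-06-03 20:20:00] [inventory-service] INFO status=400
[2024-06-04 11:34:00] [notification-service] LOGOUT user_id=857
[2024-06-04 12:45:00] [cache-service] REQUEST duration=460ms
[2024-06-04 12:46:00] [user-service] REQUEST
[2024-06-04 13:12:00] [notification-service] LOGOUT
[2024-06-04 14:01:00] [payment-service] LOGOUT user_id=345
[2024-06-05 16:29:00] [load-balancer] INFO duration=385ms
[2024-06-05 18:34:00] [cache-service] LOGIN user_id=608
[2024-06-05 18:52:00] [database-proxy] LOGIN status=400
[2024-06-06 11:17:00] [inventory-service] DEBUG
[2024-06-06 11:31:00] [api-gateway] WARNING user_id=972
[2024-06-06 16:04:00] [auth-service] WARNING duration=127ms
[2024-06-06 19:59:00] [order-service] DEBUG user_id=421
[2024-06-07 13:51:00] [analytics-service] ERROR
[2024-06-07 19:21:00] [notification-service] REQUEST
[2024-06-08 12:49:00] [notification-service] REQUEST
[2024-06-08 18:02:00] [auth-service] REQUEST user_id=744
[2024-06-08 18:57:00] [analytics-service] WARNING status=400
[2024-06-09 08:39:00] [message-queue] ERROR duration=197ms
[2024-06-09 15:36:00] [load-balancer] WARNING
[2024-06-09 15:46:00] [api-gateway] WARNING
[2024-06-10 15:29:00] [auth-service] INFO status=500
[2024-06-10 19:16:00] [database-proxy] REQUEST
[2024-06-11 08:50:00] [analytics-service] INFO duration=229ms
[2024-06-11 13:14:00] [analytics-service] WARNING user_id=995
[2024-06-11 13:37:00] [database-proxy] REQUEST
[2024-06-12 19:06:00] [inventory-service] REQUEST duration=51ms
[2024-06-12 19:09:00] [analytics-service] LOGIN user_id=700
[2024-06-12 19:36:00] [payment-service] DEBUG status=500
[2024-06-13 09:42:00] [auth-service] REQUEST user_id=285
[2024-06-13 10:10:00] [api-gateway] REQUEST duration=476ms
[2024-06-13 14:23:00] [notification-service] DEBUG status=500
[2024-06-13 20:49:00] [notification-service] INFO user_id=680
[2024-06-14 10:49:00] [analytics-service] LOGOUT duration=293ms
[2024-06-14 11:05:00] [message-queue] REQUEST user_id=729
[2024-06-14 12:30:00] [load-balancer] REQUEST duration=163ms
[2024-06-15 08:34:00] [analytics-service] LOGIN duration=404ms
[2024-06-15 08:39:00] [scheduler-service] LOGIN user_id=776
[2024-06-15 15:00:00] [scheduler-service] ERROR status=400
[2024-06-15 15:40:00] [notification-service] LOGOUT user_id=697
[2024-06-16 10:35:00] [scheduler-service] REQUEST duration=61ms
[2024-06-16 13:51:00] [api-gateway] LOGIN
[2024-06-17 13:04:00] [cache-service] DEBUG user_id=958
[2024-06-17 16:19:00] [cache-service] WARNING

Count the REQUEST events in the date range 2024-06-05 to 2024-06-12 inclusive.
6

To filter by date range:

1. Date range: 2024-06-05 through 2024-06-12, both dates inclusive
2. Filter for REQUEST events whose date falls in this range
3. Count matching events: 6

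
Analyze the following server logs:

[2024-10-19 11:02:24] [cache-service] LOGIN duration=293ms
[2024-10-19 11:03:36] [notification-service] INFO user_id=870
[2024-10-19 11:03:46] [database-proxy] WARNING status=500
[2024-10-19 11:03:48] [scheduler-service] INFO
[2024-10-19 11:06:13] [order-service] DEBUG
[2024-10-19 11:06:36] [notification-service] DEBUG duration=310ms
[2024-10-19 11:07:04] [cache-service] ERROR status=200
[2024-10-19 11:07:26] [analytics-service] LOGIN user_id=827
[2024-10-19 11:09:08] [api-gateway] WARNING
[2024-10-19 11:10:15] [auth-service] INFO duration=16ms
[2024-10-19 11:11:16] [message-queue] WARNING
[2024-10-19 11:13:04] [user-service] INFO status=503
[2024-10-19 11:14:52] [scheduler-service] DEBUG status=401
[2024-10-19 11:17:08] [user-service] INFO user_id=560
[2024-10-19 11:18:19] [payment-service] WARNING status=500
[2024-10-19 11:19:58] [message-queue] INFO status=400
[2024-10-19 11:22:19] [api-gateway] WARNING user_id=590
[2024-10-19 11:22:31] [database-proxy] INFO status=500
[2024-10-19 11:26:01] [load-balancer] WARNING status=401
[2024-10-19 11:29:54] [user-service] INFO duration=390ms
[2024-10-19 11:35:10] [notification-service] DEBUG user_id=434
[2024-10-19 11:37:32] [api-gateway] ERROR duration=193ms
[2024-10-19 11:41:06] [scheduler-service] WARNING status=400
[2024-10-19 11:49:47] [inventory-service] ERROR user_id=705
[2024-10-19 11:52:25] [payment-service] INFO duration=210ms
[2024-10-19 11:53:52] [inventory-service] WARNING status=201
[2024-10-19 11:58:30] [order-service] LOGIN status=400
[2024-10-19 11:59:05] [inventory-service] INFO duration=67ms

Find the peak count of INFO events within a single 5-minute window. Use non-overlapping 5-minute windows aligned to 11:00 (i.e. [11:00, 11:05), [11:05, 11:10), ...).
2

To find the burst window:

1. Divide the log period into non-overlapping 5-minute windows starting at 11:00
2. Count INFO events in each window
3. Find the window with maximum count
4. Maximum events in a window: 2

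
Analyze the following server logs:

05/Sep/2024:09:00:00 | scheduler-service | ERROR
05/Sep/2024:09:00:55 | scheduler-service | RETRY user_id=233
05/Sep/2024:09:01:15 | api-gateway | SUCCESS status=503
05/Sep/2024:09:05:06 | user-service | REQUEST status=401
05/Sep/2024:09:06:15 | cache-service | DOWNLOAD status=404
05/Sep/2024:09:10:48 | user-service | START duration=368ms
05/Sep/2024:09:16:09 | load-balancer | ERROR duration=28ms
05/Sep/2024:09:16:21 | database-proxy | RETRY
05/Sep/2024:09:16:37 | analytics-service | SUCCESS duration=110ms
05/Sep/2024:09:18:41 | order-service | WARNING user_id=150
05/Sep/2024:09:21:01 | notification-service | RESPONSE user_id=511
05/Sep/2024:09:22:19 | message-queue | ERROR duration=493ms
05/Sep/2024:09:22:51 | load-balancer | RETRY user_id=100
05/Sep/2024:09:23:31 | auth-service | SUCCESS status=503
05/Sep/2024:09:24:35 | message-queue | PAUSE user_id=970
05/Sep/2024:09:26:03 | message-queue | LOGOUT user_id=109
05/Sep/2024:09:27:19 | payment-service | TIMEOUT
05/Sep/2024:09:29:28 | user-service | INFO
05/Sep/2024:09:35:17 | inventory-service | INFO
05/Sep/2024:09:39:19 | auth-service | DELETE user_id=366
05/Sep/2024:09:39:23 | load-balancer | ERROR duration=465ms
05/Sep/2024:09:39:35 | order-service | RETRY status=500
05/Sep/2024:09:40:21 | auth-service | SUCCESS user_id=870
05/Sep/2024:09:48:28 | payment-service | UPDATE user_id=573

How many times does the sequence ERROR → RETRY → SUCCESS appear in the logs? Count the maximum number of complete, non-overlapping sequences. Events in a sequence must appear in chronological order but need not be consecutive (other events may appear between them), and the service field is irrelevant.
4

To count sequences:

1. Look for pattern: ERROR → RETRY → SUCCESS
2. Greedily scan the log in chronological order, matching each sequence element in turn (ignoring service)
3. Each time the full pattern completes, increment the count and restart matching from the next event
4. Complete non-overlapping sequences found: 4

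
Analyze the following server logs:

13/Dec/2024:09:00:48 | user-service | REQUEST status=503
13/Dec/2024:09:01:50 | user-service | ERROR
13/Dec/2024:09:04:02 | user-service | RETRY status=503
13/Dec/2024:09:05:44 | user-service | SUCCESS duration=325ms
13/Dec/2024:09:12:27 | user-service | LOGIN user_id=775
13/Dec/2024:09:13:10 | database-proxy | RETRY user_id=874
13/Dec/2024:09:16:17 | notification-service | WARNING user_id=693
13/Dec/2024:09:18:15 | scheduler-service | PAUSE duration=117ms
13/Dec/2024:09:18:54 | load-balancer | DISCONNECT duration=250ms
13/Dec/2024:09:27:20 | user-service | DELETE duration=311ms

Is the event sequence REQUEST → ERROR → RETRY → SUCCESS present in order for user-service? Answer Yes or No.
Yes

To verify sequence order:

1. Find all events in sequence REQUEST → ERROR → RETRY → SUCCESS for user-service
2. Extract their timestamps
3. Check if timestamps are in ascending order
4. Result: Yes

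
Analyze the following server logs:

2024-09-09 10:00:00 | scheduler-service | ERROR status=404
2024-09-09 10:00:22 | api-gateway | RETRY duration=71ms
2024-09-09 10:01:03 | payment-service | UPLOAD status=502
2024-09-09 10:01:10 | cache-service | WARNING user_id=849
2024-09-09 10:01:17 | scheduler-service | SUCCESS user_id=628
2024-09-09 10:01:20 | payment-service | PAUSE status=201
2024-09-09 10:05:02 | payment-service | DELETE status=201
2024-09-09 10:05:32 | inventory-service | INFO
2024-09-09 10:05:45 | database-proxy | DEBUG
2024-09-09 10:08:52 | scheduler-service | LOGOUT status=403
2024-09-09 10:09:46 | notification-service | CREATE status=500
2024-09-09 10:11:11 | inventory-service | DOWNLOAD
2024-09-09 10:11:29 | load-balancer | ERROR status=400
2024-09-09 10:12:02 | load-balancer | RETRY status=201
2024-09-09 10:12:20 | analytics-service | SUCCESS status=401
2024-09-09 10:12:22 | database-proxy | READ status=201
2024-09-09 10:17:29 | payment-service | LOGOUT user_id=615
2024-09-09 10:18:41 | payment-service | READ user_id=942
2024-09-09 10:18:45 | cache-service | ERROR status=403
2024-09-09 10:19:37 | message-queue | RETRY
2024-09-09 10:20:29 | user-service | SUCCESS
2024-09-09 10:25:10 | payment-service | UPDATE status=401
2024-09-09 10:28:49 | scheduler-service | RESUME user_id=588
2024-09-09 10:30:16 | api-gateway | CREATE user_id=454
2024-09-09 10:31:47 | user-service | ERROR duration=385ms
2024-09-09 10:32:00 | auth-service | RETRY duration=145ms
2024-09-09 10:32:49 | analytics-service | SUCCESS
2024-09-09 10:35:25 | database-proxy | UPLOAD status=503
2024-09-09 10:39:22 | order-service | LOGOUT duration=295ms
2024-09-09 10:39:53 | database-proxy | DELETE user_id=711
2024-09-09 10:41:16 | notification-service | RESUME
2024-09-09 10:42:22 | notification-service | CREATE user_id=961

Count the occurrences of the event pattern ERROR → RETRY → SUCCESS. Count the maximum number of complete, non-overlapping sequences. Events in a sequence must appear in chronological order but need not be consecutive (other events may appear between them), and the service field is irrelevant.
4

To count sequences:

1. Look for pattern: ERROR → RETRY → SUCCESS
2. Greedily scan the log in chronological order, matching each sequence element in turn (ignoring service)
3. Each time the full pattern completes, increment the count and restart matching from the next event
4. Complete non-overlapping sequences found: 4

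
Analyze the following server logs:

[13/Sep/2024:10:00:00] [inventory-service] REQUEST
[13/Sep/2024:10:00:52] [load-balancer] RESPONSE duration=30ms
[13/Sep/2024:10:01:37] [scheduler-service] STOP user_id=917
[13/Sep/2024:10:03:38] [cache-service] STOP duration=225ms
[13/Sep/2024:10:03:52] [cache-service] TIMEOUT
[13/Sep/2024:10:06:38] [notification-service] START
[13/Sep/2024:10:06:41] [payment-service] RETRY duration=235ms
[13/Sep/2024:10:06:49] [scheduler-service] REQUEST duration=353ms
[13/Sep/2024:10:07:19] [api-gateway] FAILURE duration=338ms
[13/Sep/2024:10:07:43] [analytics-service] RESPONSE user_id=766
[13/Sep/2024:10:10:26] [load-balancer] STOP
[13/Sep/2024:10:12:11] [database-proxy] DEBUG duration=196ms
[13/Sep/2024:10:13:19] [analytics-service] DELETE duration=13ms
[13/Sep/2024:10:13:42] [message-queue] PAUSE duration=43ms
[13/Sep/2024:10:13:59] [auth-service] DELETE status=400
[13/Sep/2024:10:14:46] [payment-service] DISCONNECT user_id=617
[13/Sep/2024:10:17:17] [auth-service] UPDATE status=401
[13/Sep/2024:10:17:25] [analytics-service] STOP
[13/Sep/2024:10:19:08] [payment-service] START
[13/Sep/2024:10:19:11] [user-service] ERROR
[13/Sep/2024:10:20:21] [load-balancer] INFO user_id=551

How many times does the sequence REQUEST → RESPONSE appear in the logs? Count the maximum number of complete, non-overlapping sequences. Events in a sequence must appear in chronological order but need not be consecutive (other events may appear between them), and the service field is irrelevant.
2

To count sequences:

1. Look for pattern: REQUEST → RESPONSE
2. Greedily scan the log in chronological order, matching each sequence element in turn (ignoring service)
3. Each time the full pattern completes, increment the count and restart matching from the next event
4. Complete non-overlapping sequences found: 2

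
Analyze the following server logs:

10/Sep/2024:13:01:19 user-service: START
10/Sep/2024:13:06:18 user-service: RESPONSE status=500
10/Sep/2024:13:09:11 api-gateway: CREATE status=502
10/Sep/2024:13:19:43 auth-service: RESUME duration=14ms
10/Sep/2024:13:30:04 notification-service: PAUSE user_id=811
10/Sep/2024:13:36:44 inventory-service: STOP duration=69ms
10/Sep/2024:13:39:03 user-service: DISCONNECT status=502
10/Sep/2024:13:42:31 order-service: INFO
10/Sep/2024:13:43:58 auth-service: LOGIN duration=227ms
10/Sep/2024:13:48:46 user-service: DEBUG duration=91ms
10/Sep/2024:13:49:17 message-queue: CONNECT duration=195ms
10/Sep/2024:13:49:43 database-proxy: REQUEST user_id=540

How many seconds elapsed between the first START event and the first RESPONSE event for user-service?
299

To find the time between events:

1. Locate the first START event for user-service: 10/Sep/2024:13:01:19
2. Locate the first RESPONSE event for user-service: 10/Sep/2024:13:06:18
3. Calculate the difference: 10/Sep/2024:13:06:18 - 10/Sep/2024:13:01:19 = 299 seconds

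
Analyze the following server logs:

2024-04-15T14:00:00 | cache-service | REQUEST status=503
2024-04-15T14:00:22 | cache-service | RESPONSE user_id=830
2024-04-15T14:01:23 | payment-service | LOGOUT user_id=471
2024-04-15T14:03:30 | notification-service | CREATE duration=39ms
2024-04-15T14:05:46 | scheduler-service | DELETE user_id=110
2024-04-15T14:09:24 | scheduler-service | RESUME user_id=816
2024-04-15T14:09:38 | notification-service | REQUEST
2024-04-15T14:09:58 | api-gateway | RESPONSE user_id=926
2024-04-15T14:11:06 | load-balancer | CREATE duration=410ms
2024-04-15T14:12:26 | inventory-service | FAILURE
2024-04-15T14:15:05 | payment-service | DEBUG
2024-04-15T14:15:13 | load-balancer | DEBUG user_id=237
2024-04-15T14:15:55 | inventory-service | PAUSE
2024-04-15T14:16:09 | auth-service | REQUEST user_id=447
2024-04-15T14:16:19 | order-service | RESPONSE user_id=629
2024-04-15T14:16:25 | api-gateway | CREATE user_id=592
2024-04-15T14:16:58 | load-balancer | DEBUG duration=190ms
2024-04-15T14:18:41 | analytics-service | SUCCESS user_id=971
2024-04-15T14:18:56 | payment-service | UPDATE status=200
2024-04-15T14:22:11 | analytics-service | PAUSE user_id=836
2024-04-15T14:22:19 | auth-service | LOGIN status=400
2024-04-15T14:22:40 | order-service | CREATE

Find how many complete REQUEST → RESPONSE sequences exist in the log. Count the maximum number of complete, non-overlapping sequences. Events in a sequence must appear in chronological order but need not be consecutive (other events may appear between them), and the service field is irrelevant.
3

To count sequences:

1. Look for pattern: REQUEST → RESPONSE
2. Greedily scan the log in chronological order, matching each sequence element in turn (ignoring service)
3. Each time the full pattern completes, increment the count and restart matching from the next event
4. Complete non-overlapping sequences found: 3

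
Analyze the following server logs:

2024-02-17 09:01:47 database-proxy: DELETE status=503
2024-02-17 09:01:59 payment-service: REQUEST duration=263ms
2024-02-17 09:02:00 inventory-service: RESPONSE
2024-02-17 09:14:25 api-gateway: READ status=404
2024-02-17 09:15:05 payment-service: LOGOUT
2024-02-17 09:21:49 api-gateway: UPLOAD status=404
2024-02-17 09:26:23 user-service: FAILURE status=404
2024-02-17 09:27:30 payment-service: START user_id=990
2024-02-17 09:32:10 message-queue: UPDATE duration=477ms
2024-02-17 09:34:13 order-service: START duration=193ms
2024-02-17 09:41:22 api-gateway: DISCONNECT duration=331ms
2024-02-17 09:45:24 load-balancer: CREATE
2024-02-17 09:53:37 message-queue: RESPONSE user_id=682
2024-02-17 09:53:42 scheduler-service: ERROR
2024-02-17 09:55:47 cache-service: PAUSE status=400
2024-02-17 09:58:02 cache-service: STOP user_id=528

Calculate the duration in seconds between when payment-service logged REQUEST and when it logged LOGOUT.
786

To find the time between events:

1. Locate the first REQUEST event for payment-service: 2024-02-17 09:01:59
2. Locate the first LOGOUT event for payment-service: 2024-02-17 09:15:05
3. Calculate the difference: 2024-02-17 09:15:05 - 2024-02-17 09:01:59 = 786 seconds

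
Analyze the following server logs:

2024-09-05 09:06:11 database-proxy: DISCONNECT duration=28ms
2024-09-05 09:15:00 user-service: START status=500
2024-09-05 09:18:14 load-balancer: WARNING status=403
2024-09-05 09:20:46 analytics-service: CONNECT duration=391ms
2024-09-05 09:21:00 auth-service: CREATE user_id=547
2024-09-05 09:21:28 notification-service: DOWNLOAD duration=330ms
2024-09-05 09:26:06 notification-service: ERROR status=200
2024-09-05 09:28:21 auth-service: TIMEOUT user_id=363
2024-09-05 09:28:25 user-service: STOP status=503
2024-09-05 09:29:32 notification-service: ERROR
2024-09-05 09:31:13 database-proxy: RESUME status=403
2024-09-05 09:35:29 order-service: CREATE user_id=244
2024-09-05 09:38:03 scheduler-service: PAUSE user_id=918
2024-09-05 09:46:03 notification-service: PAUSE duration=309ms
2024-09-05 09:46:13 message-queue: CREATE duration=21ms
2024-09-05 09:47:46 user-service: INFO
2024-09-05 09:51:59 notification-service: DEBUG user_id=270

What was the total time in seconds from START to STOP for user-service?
805

To calculate state duration:

1. Find START event for user-service: 2024-09-05 09:15:00
2. Find STOP event for user-service: 2024-09-05 09:28:25
3. Calculate duration: 2024-09-05 09:28:25 - 2024-09-05 09:15:00 = 805 seconds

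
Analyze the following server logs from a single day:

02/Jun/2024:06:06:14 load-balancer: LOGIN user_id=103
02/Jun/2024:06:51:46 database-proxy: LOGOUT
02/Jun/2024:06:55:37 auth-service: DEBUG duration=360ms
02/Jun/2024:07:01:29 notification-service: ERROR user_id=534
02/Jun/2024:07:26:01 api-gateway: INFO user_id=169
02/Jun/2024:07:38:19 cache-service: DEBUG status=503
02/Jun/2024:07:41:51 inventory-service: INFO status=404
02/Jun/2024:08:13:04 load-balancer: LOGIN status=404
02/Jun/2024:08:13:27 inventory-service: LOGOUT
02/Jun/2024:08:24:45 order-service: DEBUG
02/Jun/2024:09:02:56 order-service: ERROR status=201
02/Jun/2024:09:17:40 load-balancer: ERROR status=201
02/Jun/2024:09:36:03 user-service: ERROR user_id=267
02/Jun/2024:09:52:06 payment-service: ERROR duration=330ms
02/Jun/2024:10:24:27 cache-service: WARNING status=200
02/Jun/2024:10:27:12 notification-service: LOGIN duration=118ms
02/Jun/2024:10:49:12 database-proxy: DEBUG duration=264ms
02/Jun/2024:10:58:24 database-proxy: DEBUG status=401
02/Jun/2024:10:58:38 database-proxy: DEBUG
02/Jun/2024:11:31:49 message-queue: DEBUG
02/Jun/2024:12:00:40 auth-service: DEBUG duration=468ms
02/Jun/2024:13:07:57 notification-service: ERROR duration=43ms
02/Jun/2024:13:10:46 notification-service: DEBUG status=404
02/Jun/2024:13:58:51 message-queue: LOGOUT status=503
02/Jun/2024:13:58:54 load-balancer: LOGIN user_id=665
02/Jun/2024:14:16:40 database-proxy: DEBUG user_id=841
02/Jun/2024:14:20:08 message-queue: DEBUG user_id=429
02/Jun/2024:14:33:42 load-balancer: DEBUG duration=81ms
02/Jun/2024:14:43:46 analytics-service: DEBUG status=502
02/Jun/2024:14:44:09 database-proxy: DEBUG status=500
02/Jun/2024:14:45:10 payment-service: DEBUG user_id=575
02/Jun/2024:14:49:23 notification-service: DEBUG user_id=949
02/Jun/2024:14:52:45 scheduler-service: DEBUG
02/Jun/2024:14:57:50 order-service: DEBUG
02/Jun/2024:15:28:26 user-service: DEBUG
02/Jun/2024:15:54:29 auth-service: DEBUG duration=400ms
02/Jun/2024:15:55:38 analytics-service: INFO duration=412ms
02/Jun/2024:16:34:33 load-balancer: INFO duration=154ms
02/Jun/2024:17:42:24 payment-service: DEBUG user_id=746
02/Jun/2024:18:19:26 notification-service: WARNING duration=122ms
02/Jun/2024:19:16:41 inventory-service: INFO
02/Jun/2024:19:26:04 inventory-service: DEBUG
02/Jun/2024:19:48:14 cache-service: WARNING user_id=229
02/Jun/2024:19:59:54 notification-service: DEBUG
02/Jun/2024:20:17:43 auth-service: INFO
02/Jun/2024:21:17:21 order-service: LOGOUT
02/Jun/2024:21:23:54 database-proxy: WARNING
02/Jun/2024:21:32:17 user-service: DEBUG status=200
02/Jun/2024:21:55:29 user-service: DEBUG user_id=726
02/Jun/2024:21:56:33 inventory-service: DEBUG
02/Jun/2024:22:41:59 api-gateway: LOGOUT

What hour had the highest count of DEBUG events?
14

To find the peak hour:

1. Group all DEBUG events by hour
2. Count events in each hour
3. Find hour with maximum count
4. Peak hour: 14 (with 9 events)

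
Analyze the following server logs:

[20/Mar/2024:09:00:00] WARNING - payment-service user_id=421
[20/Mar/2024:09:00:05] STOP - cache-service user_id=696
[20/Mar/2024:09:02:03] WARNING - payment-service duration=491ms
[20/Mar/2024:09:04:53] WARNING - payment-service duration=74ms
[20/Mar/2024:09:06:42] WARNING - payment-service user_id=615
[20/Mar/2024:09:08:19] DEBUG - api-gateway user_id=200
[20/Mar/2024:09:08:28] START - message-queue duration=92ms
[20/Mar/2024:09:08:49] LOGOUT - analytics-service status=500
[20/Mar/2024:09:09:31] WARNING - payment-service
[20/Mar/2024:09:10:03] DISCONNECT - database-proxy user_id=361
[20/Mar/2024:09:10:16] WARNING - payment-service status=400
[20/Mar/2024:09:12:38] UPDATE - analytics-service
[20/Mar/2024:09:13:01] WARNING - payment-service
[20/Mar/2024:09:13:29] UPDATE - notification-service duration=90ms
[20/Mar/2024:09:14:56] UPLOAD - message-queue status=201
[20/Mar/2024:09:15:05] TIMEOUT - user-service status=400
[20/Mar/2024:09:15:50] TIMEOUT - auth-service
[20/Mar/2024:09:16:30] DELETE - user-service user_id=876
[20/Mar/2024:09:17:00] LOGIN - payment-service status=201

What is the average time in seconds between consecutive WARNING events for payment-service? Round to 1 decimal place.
130.2

To calculate average interval:

1. Find all WARNING events for payment-service in order
2. Calculate time gaps between consecutive events
3. Compute mean of gaps: 781 / 6 = 130.2 seconds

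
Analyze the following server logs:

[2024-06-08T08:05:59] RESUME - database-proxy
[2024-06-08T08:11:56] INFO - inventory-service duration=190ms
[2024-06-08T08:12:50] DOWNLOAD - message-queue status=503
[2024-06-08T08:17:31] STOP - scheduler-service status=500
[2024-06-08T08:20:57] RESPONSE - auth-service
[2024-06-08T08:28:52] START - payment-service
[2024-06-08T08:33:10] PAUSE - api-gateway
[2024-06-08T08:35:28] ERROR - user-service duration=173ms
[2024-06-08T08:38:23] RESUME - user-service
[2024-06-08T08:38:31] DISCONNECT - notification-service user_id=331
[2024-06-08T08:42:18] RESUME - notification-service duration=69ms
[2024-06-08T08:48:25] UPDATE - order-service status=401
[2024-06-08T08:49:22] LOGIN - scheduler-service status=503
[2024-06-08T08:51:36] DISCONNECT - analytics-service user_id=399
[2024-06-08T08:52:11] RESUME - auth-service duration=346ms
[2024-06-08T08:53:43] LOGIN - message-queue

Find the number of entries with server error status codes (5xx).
3

To find matching entries:

1. Pattern to match: server error status codes (5xx)
2. Scan each log entry for the pattern
3. Count matches: 3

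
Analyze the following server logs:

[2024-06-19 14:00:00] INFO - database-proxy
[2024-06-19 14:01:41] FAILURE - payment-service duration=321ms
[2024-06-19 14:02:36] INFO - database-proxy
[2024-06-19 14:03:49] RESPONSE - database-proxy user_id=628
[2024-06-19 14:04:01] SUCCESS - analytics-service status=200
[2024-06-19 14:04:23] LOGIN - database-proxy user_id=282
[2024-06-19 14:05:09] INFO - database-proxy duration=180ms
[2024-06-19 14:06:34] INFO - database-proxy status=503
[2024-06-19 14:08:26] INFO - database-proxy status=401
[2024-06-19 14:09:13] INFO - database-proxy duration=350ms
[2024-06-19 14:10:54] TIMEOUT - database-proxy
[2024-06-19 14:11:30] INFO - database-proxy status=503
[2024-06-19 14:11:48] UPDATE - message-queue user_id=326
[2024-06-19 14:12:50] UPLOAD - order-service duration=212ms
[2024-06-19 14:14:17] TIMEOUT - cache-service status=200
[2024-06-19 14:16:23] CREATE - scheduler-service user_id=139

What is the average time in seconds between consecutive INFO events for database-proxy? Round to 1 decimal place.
115.0

To calculate average interval:

1. Find all INFO events for database-proxy in order
2. Calculate time gaps between consecutive events
3. Compute mean of gaps: 690 / 6 = 115.0 seconds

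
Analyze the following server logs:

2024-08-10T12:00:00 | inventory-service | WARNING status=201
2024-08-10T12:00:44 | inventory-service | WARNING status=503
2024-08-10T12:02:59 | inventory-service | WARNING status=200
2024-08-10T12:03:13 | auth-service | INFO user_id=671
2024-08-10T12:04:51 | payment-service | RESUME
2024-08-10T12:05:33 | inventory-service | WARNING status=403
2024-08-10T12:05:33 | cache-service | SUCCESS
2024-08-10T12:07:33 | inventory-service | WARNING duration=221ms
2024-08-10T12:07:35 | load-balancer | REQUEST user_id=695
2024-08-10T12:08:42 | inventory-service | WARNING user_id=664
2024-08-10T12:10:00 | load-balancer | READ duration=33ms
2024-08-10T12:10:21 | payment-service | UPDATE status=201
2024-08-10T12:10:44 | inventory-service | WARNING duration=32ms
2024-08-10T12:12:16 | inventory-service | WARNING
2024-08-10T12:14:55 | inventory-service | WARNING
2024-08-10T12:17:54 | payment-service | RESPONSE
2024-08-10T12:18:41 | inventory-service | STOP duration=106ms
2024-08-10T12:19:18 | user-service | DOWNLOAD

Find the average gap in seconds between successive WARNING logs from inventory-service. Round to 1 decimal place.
111.9

To calculate average interval:

1. Find all WARNING events for inventory-service in order
2. Calculate time gaps between consecutive events
3. Compute mean of gaps: 895 / 8 = 111.9 seconds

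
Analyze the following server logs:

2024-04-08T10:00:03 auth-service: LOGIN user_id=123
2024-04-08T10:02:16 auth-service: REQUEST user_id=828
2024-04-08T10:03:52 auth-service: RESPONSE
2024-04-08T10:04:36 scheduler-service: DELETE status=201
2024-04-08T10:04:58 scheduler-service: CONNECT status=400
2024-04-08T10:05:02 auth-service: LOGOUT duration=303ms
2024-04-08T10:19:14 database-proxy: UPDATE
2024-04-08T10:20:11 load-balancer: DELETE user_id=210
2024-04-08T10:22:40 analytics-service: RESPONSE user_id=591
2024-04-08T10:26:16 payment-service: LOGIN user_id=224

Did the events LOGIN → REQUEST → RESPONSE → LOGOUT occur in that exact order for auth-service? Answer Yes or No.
Yes

To verify sequence order:

1. Find all events in sequence LOGIN → REQUEST → RESPONSE → LOGOUT for auth-service
2. Extract their timestamps
3. Check if timestamps are in ascending order
4. Result: Yes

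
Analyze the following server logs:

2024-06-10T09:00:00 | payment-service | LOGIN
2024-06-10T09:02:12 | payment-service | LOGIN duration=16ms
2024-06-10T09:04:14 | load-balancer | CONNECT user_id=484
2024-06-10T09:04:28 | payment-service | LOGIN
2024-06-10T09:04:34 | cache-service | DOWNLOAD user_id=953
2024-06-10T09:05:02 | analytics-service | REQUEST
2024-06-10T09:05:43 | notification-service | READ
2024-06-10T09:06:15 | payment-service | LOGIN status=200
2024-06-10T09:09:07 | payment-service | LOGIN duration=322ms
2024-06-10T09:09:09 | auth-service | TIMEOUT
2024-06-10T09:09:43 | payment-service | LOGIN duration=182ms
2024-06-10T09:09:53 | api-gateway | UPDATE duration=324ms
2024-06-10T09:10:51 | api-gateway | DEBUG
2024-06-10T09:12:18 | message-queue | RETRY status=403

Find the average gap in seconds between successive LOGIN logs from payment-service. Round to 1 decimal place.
116.6

To calculate average interval:

1. Find all LOGIN events for payment-service in order
2. Calculate time gaps between consecutive events
3. Compute mean of gaps: 583 / 5 = 116.6 seconds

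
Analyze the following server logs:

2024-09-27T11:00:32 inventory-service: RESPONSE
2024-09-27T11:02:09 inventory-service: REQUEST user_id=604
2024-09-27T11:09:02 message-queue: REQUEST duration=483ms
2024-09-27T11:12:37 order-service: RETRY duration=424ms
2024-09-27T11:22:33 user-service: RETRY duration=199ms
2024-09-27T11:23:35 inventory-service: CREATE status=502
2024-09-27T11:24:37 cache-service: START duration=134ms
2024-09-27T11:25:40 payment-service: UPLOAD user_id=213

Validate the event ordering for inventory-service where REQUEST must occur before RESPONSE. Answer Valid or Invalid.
Invalid

To validate ordering:

1. Required order: REQUEST → RESPONSE
2. Rule: REQUEST must occur before RESPONSE
3. Check actual order of events for inventory-service
4. Result: Invalid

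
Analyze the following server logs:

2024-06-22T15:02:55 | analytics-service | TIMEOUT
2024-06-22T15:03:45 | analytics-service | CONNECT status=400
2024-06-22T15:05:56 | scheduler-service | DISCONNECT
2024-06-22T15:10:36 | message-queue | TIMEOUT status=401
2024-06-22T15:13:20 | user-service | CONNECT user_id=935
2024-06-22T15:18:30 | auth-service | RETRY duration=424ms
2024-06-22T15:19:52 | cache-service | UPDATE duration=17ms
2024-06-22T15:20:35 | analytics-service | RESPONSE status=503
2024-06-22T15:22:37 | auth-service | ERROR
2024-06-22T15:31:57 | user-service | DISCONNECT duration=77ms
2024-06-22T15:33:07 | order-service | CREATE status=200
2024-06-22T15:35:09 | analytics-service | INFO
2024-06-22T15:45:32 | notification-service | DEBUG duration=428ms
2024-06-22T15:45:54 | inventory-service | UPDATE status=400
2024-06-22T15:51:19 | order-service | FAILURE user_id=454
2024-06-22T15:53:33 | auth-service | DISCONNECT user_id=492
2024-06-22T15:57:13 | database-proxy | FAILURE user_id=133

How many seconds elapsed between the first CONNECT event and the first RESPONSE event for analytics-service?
1010

To find the time between events:

1. Locate the first CONNECT event for analytics-service: 2024-06-22T15:03:45
2. Locate the first RESPONSE event for analytics-service: 2024-06-22T15:20:35
3. Calculate the difference: 2024-06-22T15:20:35 - 2024-06-22T15:03:45 = 1010 seconds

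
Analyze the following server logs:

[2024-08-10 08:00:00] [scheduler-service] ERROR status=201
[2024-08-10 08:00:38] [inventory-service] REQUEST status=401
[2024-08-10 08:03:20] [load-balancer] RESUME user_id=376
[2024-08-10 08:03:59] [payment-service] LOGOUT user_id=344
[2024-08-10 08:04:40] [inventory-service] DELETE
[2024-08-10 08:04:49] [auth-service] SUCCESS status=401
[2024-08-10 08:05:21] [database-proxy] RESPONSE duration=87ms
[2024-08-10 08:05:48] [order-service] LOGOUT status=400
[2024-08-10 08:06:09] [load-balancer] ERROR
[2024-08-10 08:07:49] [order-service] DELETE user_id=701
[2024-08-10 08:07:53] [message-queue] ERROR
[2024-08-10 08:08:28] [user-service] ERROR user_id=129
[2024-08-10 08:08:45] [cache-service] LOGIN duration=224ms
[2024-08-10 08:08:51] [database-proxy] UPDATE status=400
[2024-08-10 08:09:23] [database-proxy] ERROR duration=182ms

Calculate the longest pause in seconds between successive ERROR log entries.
369

To find the longest gap:

1. Extract all ERROR events in chronological order
2. Calculate time differences between consecutive events
3. Find the maximum difference
4. Longest gap: 369 seconds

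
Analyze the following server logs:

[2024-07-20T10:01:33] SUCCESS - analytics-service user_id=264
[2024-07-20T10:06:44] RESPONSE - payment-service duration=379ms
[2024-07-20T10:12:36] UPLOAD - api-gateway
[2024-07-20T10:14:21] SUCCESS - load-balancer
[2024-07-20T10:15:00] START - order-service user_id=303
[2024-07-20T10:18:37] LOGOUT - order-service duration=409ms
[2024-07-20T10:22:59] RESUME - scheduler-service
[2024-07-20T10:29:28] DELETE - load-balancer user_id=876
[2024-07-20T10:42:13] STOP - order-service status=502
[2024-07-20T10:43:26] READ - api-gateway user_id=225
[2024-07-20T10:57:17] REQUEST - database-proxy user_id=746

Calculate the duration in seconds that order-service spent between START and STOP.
1633

To calculate state duration:

1. Find START event for order-service: 2024-07-20T10:15:00
2. Find STOP event for order-service: 2024-07-20T10:42:13
3. Calculate duration: 2024-07-20T10:42:13 - 2024-07-20T10:15:00 = 1633 seconds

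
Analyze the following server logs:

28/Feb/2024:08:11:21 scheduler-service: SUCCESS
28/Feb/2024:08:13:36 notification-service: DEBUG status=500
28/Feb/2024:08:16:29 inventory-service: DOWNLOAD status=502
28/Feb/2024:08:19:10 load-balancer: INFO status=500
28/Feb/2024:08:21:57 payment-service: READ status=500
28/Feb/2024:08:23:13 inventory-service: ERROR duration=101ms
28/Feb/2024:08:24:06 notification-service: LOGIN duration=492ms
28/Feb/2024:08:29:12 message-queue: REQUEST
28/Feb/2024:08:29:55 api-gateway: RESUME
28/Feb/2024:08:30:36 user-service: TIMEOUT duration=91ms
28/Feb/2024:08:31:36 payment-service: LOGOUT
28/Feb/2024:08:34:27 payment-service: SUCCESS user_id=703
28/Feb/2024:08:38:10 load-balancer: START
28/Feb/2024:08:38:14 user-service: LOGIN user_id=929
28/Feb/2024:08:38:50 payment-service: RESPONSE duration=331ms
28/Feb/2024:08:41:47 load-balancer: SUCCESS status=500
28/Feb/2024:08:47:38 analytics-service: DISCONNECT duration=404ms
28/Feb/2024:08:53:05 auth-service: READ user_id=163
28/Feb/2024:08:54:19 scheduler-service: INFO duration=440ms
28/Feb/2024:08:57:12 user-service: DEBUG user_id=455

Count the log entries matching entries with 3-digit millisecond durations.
5

To find matching entries:

1. Pattern to match: entries with 3-digit millisecond durations
2. Scan each log entry for the pattern
3. Count matches: 5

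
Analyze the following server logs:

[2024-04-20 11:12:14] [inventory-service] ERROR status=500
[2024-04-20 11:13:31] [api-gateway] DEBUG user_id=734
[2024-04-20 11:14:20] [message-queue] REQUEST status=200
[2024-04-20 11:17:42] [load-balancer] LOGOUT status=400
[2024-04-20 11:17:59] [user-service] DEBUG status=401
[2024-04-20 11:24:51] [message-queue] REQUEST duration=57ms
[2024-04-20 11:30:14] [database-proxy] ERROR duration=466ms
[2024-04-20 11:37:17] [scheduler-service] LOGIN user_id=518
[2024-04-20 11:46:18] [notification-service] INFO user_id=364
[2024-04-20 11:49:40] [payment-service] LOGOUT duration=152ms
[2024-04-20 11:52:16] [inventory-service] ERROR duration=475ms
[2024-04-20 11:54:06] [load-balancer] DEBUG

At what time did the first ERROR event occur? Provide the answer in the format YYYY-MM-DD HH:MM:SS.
2024-04-20 11:12:14

To find the first event:

1. Filter for all ERROR events
2. Sort by timestamp
3. Select the first one
4. Timestamp: 2024-04-20 11:12:14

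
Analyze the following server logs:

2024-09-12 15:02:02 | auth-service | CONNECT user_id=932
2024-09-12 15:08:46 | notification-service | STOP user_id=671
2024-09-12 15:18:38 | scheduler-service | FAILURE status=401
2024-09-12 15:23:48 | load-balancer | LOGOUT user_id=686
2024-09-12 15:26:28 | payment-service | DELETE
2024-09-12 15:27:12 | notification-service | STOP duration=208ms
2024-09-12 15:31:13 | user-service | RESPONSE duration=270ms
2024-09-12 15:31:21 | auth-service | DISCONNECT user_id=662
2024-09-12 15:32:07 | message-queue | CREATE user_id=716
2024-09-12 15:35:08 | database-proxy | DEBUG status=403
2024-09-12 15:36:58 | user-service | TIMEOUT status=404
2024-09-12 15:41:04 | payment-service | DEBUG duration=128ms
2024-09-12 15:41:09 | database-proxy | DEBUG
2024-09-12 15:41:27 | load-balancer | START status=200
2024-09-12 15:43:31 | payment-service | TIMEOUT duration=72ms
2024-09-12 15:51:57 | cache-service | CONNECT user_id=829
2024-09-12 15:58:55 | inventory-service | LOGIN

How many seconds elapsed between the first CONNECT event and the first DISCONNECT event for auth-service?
1759

To find the time between events:

1. Locate the first CONNECT event for auth-service: 2024-09-12 15:02:02
2. Locate the first DISCONNECT event for auth-service: 2024-09-12 15:31:21
3. Calculate the difference: 2024-09-12 15:31:21 - 2024-09-12 15:02:02 = 1759 seconds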